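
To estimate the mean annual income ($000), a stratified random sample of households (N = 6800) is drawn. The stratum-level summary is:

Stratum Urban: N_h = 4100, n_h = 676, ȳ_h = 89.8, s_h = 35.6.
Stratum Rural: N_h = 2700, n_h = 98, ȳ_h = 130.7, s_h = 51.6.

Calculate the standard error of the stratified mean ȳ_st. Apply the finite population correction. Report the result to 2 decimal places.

SE(ȳ_st) ≈ 2.17

V̂(ȳ_st) = Σ W_h² (1 − n_h/N_h) s_h²/n_h, with W_h = N_h/N and N = 6800:
  stratum Urban: (4100/6800)²·(1 − 676/4100)·35.6²/676 = 0.569185
  stratum Rural: (2700/6800)²·(1 − 98/2700)·51.6²/98 = 4.12788
V̂(ȳ_st) = 4.69706
SE(ȳ_st) = √4.69706 = 2.16727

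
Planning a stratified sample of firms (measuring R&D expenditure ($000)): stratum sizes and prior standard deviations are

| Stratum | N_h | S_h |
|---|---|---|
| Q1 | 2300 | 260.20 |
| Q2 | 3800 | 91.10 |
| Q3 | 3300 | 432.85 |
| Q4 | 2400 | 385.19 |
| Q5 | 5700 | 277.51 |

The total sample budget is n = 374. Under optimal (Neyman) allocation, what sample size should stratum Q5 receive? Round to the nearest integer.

Neyman allocation: n_h = n · N_h S_h / Σ N_i S_i, with n = 374.
  stratum Q1: N_h·S_h = 2300·260.20 = 598460.00
  stratum Q2: N_h·S_h = 3800·91.10 = 346180.00
  stratum Q3: N_h·S_h = 3300·432.85 = 1428405.00
  stratum Q4: N_h·S_h = 2400·385.19 = 924456.00
  stratum Q5: N_h·S_h = 5700·277.51 = 1581807.00
Σ N_h S_h = 4879308.00
n for stratum Q5 = 374·1581807.00/4879308.00 = 121.246 → 121

121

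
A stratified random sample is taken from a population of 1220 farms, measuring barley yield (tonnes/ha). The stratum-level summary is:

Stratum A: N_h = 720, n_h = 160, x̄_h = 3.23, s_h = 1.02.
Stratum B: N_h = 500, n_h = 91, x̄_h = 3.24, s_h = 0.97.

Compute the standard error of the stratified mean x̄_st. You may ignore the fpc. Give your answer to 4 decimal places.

SE(x̄_st) ≈ 0.0633

V̂(x̄_st) = Σ W_h² s_h²/n_h, with W_h = N_h/N and N = 1220:
  stratum A: (720/1220)²·1.02²/160 = 0.00226478
  stratum B: (500/1220)²·0.97²/91 = 0.00173669
V̂(x̄_st) = 0.00400147
SE(x̄_st) = √0.00400147 = 0.0632572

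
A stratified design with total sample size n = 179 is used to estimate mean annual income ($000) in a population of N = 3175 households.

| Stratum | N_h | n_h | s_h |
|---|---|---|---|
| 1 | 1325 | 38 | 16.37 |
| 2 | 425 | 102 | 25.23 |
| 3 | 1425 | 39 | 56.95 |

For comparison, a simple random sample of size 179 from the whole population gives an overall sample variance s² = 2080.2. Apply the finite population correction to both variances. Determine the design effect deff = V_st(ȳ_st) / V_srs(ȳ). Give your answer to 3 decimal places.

deff ≈ 1.602

V̂(ȳ_st) = Σ W_h² (1 − n_h/N_h) s_h²/n_h, with W_h = N_h/N and N = 3175:
  stratum 1: (1325/3175)²·(1 − 38/1325)·16.37²/38 = 1.19295
  stratum 2: (425/3175)²·(1 − 102/425)·25.23²/102 = 0.0849842
  stratum 3: (1425/3175)²·(1 − 39/1425)·56.95²/39 = 16.2935
V_st = 17.5714
V_srs = (1 − 179/3175)·2080.2/179 = 10.966
deff = V_st / V_srs = 17.5714/10.966 = 1.6023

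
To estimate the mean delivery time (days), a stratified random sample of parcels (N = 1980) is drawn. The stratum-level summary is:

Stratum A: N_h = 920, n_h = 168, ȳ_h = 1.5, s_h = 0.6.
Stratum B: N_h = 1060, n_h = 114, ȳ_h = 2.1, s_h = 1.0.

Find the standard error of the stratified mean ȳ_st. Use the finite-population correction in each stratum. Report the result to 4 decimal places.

V̂(ȳ_st) = Σ W_h² (1 − n_h/N_h) s_h²/n_h, with W_h = N_h/N and N = 1980:
  stratum A: (920/1980)²·(1 − 168/920)·0.6²/168 = 0.000378154
  stratum B: (1060/1980)²·(1 − 114/1060)·1.0²/114 = 0.00224368
V̂(ȳ_st) = 0.00262184
SE(ȳ_st) = √0.00262184 = 0.0512039

SE(ȳ_st) ≈ 0.0512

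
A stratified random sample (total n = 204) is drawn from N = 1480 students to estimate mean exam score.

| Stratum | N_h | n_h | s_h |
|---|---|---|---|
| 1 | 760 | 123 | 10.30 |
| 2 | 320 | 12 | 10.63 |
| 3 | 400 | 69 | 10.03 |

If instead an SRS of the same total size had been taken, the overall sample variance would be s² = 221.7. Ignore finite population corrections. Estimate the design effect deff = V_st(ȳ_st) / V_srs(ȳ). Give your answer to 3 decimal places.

deff ≈ 0.712

V̂(ȳ_st) = Σ W_h² s_h²/n_h, with W_h = N_h/N and N = 1480:
  stratum 1: (760/1480)²·10.30²/123 = 0.227443
  stratum 2: (320/1480)²·10.63²/12 = 0.440212
  stratum 3: (400/1480)²·10.03²/69 = 0.1065
V_st = 0.774155
V_srs = s²/n = 221.7/204 = 1.08676
deff = V_st / V_srs = 0.774155/1.08676 = 0.7123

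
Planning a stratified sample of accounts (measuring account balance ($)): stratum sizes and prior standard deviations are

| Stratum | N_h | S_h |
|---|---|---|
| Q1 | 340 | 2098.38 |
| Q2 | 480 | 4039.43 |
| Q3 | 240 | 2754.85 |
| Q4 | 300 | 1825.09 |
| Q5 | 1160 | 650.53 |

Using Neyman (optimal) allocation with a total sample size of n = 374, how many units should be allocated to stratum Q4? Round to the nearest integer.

44

Neyman allocation: n_h = n · N_h S_h / Σ N_i S_i, with n = 374.
  stratum Q1: N_h·S_h = 340·2098.38 = 713449.20
  stratum Q2: N_h·S_h = 480·4039.43 = 1938926.40
  stratum Q3: N_h·S_h = 240·2754.85 = 661164.00
  stratum Q4: N_h·S_h = 300·1825.09 = 547527.00
  stratum Q5: N_h·S_h = 1160·650.53 = 754614.80
Σ N_h S_h = 4615681.40
n for stratum Q4 = 374·547527.00/4615681.40 = 44.365 → 44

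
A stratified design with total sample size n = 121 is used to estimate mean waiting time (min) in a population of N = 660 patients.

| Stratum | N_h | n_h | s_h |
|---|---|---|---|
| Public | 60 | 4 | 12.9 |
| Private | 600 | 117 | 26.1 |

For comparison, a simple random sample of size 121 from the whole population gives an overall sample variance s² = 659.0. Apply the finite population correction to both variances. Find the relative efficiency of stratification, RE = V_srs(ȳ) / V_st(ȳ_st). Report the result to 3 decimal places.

V̂(ȳ_st) = Σ W_h² (1 − n_h/N_h) s_h²/n_h, with W_h = N_h/N and N = 660:
  stratum Public: (60/660)²·(1 − 4/60)·12.9²/4 = 0.320901
  stratum Private: (600/660)²·(1 − 117/600)·26.1²/117 = 3.87352
V_st = 4.19442
V_srs = (1 − 121/660)·659.0/121 = 4.4478
Relative efficiency = V_srs / V_st = 4.4478/4.19442 = 1.0604

RE ≈ 1.060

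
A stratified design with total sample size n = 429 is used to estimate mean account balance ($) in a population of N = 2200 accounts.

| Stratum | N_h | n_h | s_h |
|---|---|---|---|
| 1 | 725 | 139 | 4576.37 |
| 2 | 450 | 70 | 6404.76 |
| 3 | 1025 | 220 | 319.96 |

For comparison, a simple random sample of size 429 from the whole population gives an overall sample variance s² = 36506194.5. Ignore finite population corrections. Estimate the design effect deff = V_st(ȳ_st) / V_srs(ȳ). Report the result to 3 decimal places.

deff ≈ 0.482

V̂(ȳ_st) = Σ W_h² s_h²/n_h, with W_h = N_h/N and N = 2200:
  stratum 1: (725/2200)²·4576.37²/139 = 16362.8
  stratum 2: (450/2200)²·6404.76²/70 = 24518.1
  stratum 3: (1025/2200)²·319.96²/220 = 101.012
V_st = 40982
V_srs = s²/n = 36506194.5/429 = 85096
deff = V_st / V_srs = 40982/85096 = 0.4816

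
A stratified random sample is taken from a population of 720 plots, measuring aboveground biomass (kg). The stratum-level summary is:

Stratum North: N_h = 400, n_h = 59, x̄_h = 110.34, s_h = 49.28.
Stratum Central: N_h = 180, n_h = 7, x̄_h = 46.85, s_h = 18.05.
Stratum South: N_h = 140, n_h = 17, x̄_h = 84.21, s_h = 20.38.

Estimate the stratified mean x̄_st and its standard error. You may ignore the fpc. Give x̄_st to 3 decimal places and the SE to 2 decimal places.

x̄_st ≈ 89.387, SE ≈ 4.07

x̄_st = Σ W_h x̄_h = (400·110.34 + 180·46.85 + 140·84.21)/720 = 89.38667
V̂(x̄_st) = Σ W_h² s_h²/n_h, with W_h = N_h/N and N = 720:
  stratum North: (400/720)²·49.28²/59 = 12.7041
  stratum Central: (180/720)²·18.05²/7 = 2.90895
  stratum South: (140/720)²·20.38²/17 = 0.923742
V̂(x̄_st) = 16.5368
SE(x̄_st) = √16.5368 = 4.06655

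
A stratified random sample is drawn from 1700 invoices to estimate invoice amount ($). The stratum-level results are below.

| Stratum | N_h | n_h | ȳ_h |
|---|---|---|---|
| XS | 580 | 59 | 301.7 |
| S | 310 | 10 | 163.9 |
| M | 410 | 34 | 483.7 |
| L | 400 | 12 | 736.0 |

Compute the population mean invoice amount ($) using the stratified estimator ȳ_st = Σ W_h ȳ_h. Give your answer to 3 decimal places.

N = Σ N_h = 1700. Stratum weights W_h = N_h/N.
ȳ_st = (580·301.7 + 310·163.9 + 410·483.7 + 400·736.0) / 1700 = 422.65412

ȳ_st ≈ 422.654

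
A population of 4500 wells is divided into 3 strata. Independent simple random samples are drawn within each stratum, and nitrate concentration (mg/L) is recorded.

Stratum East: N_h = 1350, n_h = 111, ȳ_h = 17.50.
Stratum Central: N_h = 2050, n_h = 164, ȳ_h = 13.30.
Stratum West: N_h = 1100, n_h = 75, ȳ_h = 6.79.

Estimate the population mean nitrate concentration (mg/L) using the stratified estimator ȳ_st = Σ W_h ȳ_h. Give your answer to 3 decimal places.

N = Σ N_h = 4500. Stratum weights W_h = N_h/N.
ȳ_st = (1350·17.50 + 2050·13.30 + 1100·6.79) / 4500 = 12.96867

ȳ_st ≈ 12.969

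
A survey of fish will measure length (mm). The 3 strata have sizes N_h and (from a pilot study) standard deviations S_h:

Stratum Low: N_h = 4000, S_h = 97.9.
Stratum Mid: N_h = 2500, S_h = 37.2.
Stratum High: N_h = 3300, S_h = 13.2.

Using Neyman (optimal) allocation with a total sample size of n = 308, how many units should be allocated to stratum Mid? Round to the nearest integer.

54

Neyman allocation: n_h = n · N_h S_h / Σ N_i S_i, with n = 308.
  stratum Low: N_h·S_h = 4000·97.9 = 391600.00
  stratum Mid: N_h·S_h = 2500·37.2 = 93000.00
  stratum High: N_h·S_h = 3300·13.2 = 43560.00
Σ N_h S_h = 528160.00
n for stratum Mid = 308·93000.00/528160.00 = 54.234 → 54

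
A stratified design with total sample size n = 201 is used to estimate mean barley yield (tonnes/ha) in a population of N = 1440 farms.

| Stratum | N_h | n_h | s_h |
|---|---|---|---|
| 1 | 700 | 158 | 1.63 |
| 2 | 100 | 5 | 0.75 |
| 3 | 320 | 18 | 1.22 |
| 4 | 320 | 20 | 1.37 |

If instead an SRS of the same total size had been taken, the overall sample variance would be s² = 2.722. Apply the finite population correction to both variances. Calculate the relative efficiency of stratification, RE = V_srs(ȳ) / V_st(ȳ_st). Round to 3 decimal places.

RE ≈ 0.988

V̂(ȳ_st) = Σ W_h² (1 − n_h/N_h) s_h²/n_h, with W_h = N_h/N and N = 1440:
  stratum 1: (700/1440)²·(1 − 158/700)·1.63²/158 = 0.00307674
  stratum 2: (100/1440)²·(1 − 5/100)·0.75²/5 = 0.000515408
  stratum 3: (320/1440)²·(1 − 18/320)·1.22²/18 = 0.00385371
  stratum 4: (320/1440)²·(1 − 20/320)·1.37²/20 = 0.00434468
V_st = 0.0117905
V_srs = (1 − 201/1440)·2.722/201 = 0.011652
Relative efficiency = V_srs / V_st = 0.011652/0.0117905 = 0.9883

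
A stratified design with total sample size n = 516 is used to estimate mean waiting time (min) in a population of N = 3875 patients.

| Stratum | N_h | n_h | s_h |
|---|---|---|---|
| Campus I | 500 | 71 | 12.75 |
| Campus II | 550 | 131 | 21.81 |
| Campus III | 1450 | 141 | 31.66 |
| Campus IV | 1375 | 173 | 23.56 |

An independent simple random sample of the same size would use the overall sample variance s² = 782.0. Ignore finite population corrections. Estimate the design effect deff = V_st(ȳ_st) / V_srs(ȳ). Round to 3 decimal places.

V̂(ȳ_st) = Σ W_h² s_h²/n_h, with W_h = N_h/N and N = 3875:
  stratum Campus I: (500/3875)²·12.75²/71 = 0.0381205
  stratum Campus II: (550/3875)²·21.81²/131 = 0.0731513
  stratum Campus III: (1450/3875)²·31.66²/141 = 0.995395
  stratum Campus IV: (1375/3875)²·23.56²/173 = 0.403986
V_st = 1.51065
V_srs = s²/n = 782.0/516 = 1.5155
deff = V_st / V_srs = 1.51065/1.5155 = 0.9968

deff ≈ 0.997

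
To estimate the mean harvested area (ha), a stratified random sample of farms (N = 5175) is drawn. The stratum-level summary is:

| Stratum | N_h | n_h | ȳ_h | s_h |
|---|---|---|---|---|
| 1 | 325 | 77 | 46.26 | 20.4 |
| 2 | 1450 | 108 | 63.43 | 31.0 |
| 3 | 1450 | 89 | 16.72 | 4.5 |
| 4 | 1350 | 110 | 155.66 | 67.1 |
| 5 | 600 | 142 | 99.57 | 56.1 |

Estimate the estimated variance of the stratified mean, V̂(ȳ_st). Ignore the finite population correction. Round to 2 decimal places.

V̂(ȳ_st) = Σ W_h² s_h²/n_h, with W_h = N_h/N and N = 5175:
  stratum 1: (325/5175)²·20.4²/77 = 0.0213165
  stratum 2: (1450/5175)²·31.0²/108 = 0.698578
  stratum 3: (1450/5175)²·4.5²/89 = 0.0178628
  stratum 4: (1350/5175)²·67.1²/110 = 2.78547
  stratum 5: (600/5175)²·56.1²/142 = 0.297933
V̂(ȳ_st) = 3.82117

V̂(ȳ_st) ≈ 3.82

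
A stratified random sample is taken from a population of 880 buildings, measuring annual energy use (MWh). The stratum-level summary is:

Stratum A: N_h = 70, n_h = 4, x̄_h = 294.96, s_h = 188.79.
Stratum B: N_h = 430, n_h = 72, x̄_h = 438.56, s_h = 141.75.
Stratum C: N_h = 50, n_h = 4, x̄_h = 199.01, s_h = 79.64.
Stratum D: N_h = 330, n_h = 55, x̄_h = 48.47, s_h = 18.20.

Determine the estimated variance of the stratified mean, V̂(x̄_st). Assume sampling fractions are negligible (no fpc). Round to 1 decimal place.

V̂(x̄_st) = Σ W_h² s_h²/n_h, with W_h = N_h/N and N = 880:
  stratum A: (70/880)²·188.79²/4 = 56.3805
  stratum B: (430/880)²·141.75²/72 = 66.6324
  stratum C: (50/880)²·79.64²/4 = 5.11891
  stratum D: (330/880)²·18.20²/55 = 0.84692
V̂(x̄_st) = 128.979

V̂(x̄_st) ≈ 129.0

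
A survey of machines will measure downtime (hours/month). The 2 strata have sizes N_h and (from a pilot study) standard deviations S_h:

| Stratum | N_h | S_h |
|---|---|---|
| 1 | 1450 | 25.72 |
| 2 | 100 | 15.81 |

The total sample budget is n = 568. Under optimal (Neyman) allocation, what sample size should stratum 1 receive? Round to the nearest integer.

545

Neyman allocation: n_h = n · N_h S_h / Σ N_i S_i, with n = 568.
  stratum 1: N_h·S_h = 1450·25.72 = 37294.00
  stratum 2: N_h·S_h = 100·15.81 = 1581.00
Σ N_h S_h = 38875.00
n for stratum 1 = 568·37294.00/38875.00 = 544.900 → 545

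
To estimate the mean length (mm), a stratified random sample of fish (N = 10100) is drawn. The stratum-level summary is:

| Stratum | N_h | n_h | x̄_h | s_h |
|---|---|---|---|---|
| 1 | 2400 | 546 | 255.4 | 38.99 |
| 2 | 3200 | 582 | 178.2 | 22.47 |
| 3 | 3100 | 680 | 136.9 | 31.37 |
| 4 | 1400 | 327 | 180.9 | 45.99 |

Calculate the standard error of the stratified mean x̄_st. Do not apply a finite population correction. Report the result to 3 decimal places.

V̂(x̄_st) = Σ W_h² s_h²/n_h, with W_h = N_h/N and N = 10100:
  stratum 1: (2400/10100)²·38.99²/546 = 0.157215
  stratum 2: (3200/10100)²·22.47²/582 = 0.0870844
  stratum 3: (3100/10100)²·31.37²/680 = 0.136333
  stratum 4: (1400/10100)²·45.99²/327 = 0.124277
V̂(x̄_st) = 0.50491
SE(x̄_st) = √0.50491 = 0.71057

SE(x̄_st) ≈ 0.711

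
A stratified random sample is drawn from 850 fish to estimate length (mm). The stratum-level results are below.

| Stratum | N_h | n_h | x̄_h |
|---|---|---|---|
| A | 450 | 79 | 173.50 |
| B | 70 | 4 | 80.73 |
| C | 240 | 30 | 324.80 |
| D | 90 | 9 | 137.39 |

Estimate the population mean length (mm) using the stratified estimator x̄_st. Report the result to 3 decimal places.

x̄_st ≈ 204.757

N = Σ N_h = 850. Stratum weights W_h = N_h/N.
x̄_st = (450·173.50 + 70·80.73 + 240·324.80 + 90·137.39) / 850 = 204.75671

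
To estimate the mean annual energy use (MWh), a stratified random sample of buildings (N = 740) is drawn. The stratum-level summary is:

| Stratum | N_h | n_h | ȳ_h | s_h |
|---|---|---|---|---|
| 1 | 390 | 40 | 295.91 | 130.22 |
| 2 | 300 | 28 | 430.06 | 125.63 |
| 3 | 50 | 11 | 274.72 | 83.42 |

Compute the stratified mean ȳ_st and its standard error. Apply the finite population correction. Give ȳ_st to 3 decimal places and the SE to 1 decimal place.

ȳ_st = Σ W_h ȳ_h = (390·295.91 + 300·430.06 + 50·274.72)/740 = 348.86338
V̂(ȳ_st) = Σ W_h² (1 − n_h/N_h) s_h²/n_h, with W_h = N_h/N and N = 740:
  stratum 1: (390/740)²·(1 − 40/390)·130.22²/40 = 105.673
  stratum 2: (300/740)²·(1 − 28/300)·125.63²/28 = 83.9954
  stratum 3: (50/740)²·(1 − 11/50)·83.42²/11 = 2.25278
V̂(ȳ_st) = 191.921
SE(ȳ_st) = √191.921 = 13.8536

ȳ_st ≈ 348.863, SE ≈ 13.9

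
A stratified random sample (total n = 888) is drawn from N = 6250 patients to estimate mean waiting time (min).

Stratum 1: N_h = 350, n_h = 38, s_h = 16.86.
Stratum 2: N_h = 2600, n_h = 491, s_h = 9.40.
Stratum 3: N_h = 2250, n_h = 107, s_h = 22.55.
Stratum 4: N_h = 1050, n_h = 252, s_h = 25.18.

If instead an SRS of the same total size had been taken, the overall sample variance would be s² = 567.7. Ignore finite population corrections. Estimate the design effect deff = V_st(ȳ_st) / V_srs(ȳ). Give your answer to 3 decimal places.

deff ≈ 1.160

V̂(ȳ_st) = Σ W_h² s_h²/n_h, with W_h = N_h/N and N = 6250:
  stratum 1: (350/6250)²·16.86²/38 = 0.0234589
  stratum 2: (2600/6250)²·9.40²/491 = 0.031143
  stratum 3: (2250/6250)²·22.55²/107 = 0.615906
  stratum 4: (1050/6250)²·25.18²/252 = 0.0710116
V_st = 0.741519
V_srs = s²/n = 567.7/888 = 0.639302
deff = V_st / V_srs = 0.741519/0.639302 = 1.1599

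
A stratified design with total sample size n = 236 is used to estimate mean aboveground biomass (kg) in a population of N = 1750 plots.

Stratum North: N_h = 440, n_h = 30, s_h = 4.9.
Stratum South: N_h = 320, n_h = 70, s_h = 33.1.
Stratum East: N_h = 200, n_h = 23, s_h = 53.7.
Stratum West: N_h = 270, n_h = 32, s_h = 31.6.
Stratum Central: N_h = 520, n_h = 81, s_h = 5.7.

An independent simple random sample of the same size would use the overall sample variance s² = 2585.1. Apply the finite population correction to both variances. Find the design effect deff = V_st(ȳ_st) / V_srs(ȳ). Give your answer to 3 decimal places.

deff ≈ 0.273

V̂(ȳ_st) = Σ W_h² (1 − n_h/N_h) s_h²/n_h, with W_h = N_h/N and N = 1750:
  stratum North: (440/1750)²·(1 − 30/440)·4.9²/30 = 0.0471445
  stratum South: (320/1750)²·(1 − 70/320)·33.1²/70 = 0.408857
  stratum East: (200/1750)²·(1 − 23/200)·53.7²/23 = 1.44927
  stratum West: (270/1750)²·(1 − 32/270)·31.6²/32 = 0.65477
  stratum Central: (520/1750)²·(1 − 81/520)·5.7²/81 = 0.029899
V_st = 2.58994
V_srs = (1 − 236/1750)·2585.1/236 = 9.47661
deff = V_st / V_srs = 2.58994/9.47661 = 0.2733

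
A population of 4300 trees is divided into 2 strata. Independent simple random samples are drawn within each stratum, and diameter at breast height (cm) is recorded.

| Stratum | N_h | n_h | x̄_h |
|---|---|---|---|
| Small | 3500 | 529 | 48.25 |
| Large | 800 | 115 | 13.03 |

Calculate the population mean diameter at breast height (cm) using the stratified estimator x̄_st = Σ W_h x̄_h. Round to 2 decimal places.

x̄_st ≈ 41.70

N = Σ N_h = 4300. Stratum weights W_h = N_h/N.
x̄_st = (3500·48.25 + 800·13.03) / 4300 = 41.6974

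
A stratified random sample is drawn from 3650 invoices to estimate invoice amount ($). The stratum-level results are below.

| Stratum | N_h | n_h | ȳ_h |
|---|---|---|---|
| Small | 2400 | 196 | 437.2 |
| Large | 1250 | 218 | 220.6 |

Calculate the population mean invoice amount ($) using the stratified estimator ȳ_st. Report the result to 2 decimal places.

ȳ_st ≈ 363.02

N = Σ N_h = 3650. Stratum weights W_h = N_h/N.
ȳ_st = (2400·437.2 + 1250·220.6) / 3650 = 363.0219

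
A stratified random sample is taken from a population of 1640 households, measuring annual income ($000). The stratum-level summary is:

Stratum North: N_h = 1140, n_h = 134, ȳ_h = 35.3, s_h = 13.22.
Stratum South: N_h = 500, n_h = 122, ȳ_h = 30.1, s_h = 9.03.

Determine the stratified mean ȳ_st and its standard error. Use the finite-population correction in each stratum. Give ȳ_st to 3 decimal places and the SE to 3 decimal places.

ȳ_st ≈ 33.715, SE ≈ 0.777

ȳ_st = Σ W_h ȳ_h = (1140·35.3 + 500·30.1)/1640 = 33.71463
V̂(ȳ_st) = Σ W_h² (1 − n_h/N_h) s_h²/n_h, with W_h = N_h/N and N = 1640:
  stratum North: (1140/1640)²·(1 − 134/1140)·13.22²/134 = 0.556126
  stratum South: (500/1640)²·(1 − 122/500)·9.03²/122 = 0.0469667
V̂(ȳ_st) = 0.603093
SE(ȳ_st) = √0.603093 = 0.77659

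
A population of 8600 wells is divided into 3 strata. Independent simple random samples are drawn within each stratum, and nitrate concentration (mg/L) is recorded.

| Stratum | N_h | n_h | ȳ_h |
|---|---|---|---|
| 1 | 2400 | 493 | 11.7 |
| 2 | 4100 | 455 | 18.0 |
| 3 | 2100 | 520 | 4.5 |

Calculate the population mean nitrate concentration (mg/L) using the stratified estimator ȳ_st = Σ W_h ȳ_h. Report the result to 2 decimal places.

N = Σ N_h = 8600. Stratum weights W_h = N_h/N.
ȳ_st = (2400·11.7 + 4100·18.0 + 2100·4.5) / 8600 = 12.9453

ȳ_st ≈ 12.95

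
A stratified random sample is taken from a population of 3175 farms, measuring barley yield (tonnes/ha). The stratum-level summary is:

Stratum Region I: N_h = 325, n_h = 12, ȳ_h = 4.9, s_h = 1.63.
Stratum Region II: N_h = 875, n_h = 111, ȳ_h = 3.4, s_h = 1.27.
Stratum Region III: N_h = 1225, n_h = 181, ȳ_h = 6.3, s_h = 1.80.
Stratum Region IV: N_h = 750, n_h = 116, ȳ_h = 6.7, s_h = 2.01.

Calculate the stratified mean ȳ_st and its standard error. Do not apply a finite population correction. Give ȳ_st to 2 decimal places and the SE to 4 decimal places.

ȳ_st = Σ W_h ȳ_h = (325·4.9 + 875·3.4 + 1225·6.3 + 750·6.7)/3175 = 5.45197
V̂(ȳ_st) = Σ W_h² s_h²/n_h, with W_h = N_h/N and N = 3175:
  stratum Region I: (325/3175)²·1.63²/12 = 0.00231992
  stratum Region II: (875/3175)²·1.27²/111 = 0.0011036
  stratum Region III: (1225/3175)²·1.80²/181 = 0.00266472
  stratum Region IV: (750/3175)²·2.01²/116 = 0.00194343
V̂(ȳ_st) = 0.00803167
SE(ȳ_st) = √0.00803167 = 0.0896196

ȳ_st ≈ 5.45, SE ≈ 0.0896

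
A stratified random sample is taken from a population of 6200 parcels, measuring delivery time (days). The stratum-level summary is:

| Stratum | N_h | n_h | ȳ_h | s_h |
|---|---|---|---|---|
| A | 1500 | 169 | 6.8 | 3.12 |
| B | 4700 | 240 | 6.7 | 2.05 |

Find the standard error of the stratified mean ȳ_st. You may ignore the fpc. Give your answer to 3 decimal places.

V̂(ȳ_st) = Σ W_h² s_h²/n_h, with W_h = N_h/N and N = 6200:
  stratum A: (1500/6200)²·3.12²/169 = 0.00337149
  stratum B: (4700/6200)²·2.05²/240 = 0.0100626
V̂(ȳ_st) = 0.0134341
SE(ȳ_st) = √0.0134341 = 0.115905

SE(ȳ_st) ≈ 0.116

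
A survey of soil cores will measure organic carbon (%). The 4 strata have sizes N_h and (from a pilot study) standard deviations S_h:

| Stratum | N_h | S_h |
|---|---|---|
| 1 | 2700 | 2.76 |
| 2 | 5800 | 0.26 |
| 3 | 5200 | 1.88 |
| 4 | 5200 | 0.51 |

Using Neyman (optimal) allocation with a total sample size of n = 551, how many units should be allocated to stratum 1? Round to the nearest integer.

192

Neyman allocation: n_h = n · N_h S_h / Σ N_i S_i, with n = 551.
  stratum 1: N_h·S_h = 2700·2.76 = 7452.00
  stratum 2: N_h·S_h = 5800·0.26 = 1508.00
  stratum 3: N_h·S_h = 5200·1.88 = 9776.00
  stratum 4: N_h·S_h = 5200·0.51 = 2652.00
Σ N_h S_h = 21388.00
n for stratum 1 = 551·7452.00/21388.00 = 191.979 → 192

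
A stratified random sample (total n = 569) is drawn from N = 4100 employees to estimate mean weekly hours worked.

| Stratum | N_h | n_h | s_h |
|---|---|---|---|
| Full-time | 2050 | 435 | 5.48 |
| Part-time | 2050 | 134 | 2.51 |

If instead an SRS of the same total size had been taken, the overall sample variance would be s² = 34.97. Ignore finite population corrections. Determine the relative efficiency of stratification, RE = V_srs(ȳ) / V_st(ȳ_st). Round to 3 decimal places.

V̂(ȳ_st) = Σ W_h² s_h²/n_h, with W_h = N_h/N and N = 4100:
  stratum Full-time: (2050/4100)²·5.48²/435 = 0.0172589
  stratum Part-time: (2050/4100)²·2.51²/134 = 0.0117539
V_st = 0.0290128
V_srs = s²/n = 34.97/569 = 0.0614587
Relative efficiency = V_srs / V_st = 0.0614587/0.0290128 = 2.1183

RE ≈ 2.118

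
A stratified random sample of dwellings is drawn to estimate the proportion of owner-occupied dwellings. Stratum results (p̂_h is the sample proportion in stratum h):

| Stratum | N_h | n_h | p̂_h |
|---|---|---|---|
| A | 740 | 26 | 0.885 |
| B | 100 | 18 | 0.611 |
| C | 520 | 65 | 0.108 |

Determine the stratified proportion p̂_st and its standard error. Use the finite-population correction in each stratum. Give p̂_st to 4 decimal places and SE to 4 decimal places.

p̂_st ≈ 0.5678, SE ≈ 0.0376

N = 1360; stratum weights W_h = N_h/N.
p̂_st = Σ W_h p̂_h = (740·0.885 + 100·0.611 + 520·0.108)/1360 = 0.56776
V̂(p̂_st) = Σ W_h² (1 − n_h/N_h) p̂_h(1−p̂_h)/(n_h−1):
  stratum A: (740/1360)²·(1 − 26/740)·0.885·0.115/25 = 0.00116293
  stratum B: (100/1360)²·(1 − 18/100)·0.611·0.389/17 = 6.19838e-05
  stratum C: (520/1360)²·(1 − 65/520)·0.108·0.892/64 = 0.000192551
V̂(p̂_st) = 0.00141746; SE = √V̂ = 0.0376492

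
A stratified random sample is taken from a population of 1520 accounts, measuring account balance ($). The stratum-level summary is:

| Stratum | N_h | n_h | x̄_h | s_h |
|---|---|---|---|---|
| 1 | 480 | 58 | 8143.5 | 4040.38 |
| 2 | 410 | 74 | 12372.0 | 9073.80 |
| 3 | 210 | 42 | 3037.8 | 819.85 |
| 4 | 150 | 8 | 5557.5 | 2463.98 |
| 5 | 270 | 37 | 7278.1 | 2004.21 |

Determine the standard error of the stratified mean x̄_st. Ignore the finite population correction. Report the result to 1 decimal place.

SE(x̄_st) ≈ 346.6

V̂(x̄_st) = Σ W_h² s_h²/n_h, with W_h = N_h/N and N = 1520:
  stratum 1: (480/1520)²·4040.38²/58 = 28068
  stratum 2: (410/1520)²·9073.80²/74 = 80951.9
  stratum 3: (210/1520)²·819.85²/42 = 305.472
  stratum 4: (150/1520)²·2463.98²/8 = 7390.6
  stratum 5: (270/1520)²·2004.21²/37 = 3425.51
V̂(x̄_st) = 120142
SE(x̄_st) = √120142 = 346.614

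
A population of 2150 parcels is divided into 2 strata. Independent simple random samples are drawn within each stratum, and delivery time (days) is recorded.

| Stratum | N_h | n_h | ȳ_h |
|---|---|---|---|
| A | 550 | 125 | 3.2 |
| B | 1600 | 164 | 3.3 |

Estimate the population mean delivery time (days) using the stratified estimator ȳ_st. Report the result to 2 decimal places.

ȳ_st ≈ 3.27

N = Σ N_h = 2150. Stratum weights W_h = N_h/N.
ȳ_st = (550·3.2 + 1600·3.3) / 2150 = 3.2744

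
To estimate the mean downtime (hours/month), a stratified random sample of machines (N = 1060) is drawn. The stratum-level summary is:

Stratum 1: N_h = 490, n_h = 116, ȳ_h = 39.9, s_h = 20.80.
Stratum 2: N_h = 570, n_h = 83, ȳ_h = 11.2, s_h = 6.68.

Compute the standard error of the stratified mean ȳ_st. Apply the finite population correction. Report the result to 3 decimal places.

SE(ȳ_st) ≈ 0.861

V̂(ȳ_st) = Σ W_h² (1 − n_h/N_h) s_h²/n_h, with W_h = N_h/N and N = 1060:
  stratum 1: (490/1060)²·(1 − 116/490)·20.80²/116 = 0.60831
  stratum 2: (570/1060)²·(1 − 83/570)·6.68²/83 = 0.132821
V̂(ȳ_st) = 0.741131
SE(ȳ_st) = √0.741131 = 0.860889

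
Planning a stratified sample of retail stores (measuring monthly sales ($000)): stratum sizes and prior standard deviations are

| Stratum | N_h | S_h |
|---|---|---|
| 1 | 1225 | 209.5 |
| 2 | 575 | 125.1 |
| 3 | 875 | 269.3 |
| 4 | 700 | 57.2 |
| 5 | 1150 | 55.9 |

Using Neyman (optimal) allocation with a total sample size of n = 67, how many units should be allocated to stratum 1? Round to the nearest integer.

26

Neyman allocation: n_h = n · N_h S_h / Σ N_i S_i, with n = 67.
  stratum 1: N_h·S_h = 1225·209.5 = 256637.50
  stratum 2: N_h·S_h = 575·125.1 = 71932.50
  stratum 3: N_h·S_h = 875·269.3 = 235637.50
  stratum 4: N_h·S_h = 700·57.2 = 40040.00
  stratum 5: N_h·S_h = 1150·55.9 = 64285.00
Σ N_h S_h = 668532.50
n for stratum 1 = 67·256637.50/668532.50 = 25.720 → 26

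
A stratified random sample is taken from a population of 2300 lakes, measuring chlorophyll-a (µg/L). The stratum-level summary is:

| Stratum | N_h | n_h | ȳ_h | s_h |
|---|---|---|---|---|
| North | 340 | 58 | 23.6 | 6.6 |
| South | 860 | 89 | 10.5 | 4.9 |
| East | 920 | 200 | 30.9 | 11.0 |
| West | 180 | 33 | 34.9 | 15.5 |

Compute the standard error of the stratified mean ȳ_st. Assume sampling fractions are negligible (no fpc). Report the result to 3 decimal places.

V̂(ȳ_st) = Σ W_h² s_h²/n_h, with W_h = N_h/N and N = 2300:
  stratum North: (340/2300)²·6.6²/58 = 0.016412
  stratum South: (860/2300)²·4.9²/89 = 0.0377175
  stratum East: (920/2300)²·11.0²/200 = 0.0968
  stratum West: (180/2300)²·15.5²/33 = 0.0445901
V̂(ȳ_st) = 0.19552
SE(ȳ_st) = √0.19552 = 0.442176

SE(ȳ_st) ≈ 0.442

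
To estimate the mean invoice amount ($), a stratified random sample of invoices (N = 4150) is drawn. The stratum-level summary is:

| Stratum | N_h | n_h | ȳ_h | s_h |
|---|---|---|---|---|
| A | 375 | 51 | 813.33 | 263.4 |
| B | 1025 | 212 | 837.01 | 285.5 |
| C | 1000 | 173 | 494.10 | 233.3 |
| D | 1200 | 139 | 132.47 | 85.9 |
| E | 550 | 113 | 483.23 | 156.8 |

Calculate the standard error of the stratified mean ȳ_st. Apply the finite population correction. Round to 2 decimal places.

SE(ȳ_st) ≈ 7.09

V̂(ȳ_st) = Σ W_h² (1 − n_h/N_h) s_h²/n_h, with W_h = N_h/N and N = 4150:
  stratum A: (375/4150)²·(1 − 51/375)·263.4²/51 = 9.59713
  stratum B: (1025/4150)²·(1 − 212/1025)·285.5²/212 = 18.6035
  stratum C: (1000/4150)²·(1 − 173/1000)·233.3²/173 = 15.1075
  stratum D: (1200/4150)²·(1 − 139/1200)·85.9²/139 = 3.92439
  stratum E: (550/4150)²·(1 − 113/550)·156.8²/113 = 3.03642
V̂(ȳ_st) = 50.2689
SE(ȳ_st) = √50.2689 = 7.09006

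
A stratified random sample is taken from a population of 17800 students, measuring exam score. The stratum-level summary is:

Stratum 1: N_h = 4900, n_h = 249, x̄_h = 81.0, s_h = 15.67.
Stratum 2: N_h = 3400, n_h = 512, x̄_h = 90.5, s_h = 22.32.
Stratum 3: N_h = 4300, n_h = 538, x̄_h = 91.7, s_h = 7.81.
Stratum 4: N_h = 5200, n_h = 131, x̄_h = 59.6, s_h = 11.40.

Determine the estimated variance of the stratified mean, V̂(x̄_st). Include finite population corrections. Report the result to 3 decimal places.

V̂(x̄_st) = Σ W_h² (1 − n_h/N_h) s_h²/n_h, with W_h = N_h/N and N = 17800:
  stratum 1: (4900/17800)²·(1 − 249/4900)·15.67²/249 = 0.0709318
  stratum 2: (3400/17800)²·(1 − 512/3400)·22.32²/512 = 0.0301547
  stratum 3: (4300/17800)²·(1 − 538/4300)·7.81²/538 = 0.00578851
  stratum 4: (5200/17800)²·(1 − 131/5200)·11.40²/131 = 0.0825323
V̂(x̄_st) = 0.189407

V̂(x̄_st) ≈ 0.189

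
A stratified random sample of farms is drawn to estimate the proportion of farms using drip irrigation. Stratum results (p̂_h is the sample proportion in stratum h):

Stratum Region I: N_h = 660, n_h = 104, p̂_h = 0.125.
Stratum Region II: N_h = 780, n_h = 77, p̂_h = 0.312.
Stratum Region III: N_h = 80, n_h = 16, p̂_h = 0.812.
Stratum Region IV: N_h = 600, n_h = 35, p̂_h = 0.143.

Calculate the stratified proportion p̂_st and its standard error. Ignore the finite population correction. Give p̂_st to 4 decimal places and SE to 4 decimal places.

N = 2120; stratum weights W_h = N_h/N.
p̂_st = Σ W_h p̂_h = (660·0.125 + 780·0.312 + 80·0.812 + 600·0.143)/2120 = 0.22482
V̂(p̂_st) = Σ W_h² p̂_h(1−p̂_h)/(n_h−1):
  stratum Region I: (660/2120)²·0.125·0.875/103 = 0.000102919
  stratum Region II: (780/2120)²·0.312·0.688/76 = 0.000382338
  stratum Region III: (80/2120)²·0.812·0.188/15 = 1.44921e-05
  stratum Region IV: (600/2120)²·0.143·0.857/34 = 0.000288715
V̂(p̂_st) = 0.000788464; SE = √V̂ = 0.0280796

p̂_st ≈ 0.2248, SE ≈ 0.0281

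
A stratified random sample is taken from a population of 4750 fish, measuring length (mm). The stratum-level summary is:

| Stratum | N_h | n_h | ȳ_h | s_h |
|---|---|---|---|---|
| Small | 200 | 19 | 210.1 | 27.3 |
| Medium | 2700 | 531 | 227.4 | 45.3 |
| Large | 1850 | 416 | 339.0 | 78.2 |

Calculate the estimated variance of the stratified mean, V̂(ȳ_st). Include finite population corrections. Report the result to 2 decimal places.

V̂(ȳ_st) = Σ W_h² (1 − n_h/N_h) s_h²/n_h, with W_h = N_h/N and N = 4750:
  stratum Small: (200/4750)²·(1 − 19/200)·27.3²/19 = 0.0629351
  stratum Medium: (2700/4750)²·(1 − 531/2700)·45.3²/531 = 1.00309
  stratum Large: (1850/4750)²·(1 − 416/1850)·78.2²/416 = 1.72844
V̂(ȳ_st) = 2.79446

V̂(ȳ_st) ≈ 2.79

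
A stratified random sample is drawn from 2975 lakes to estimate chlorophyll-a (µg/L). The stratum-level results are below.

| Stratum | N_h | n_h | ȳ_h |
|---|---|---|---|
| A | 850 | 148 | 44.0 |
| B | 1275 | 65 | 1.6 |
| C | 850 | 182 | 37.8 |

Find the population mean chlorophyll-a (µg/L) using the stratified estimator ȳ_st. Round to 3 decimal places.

N = Σ N_h = 2975. Stratum weights W_h = N_h/N.
ȳ_st = (850·44.0 + 1275·1.6 + 850·37.8) / 2975 = 24.05714

ȳ_st ≈ 24.057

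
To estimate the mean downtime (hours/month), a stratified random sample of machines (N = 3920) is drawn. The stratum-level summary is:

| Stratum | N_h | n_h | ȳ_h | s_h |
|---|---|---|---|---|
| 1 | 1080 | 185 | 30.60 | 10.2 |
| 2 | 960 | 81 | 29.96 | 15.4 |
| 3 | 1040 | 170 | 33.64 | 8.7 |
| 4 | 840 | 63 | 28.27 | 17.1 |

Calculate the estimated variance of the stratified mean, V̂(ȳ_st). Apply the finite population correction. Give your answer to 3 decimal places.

V̂(ȳ_st) = Σ W_h² (1 − n_h/N_h) s_h²/n_h, with W_h = N_h/N and N = 3920:
  stratum 1: (1080/3920)²·(1 − 185/1080)·10.2²/185 = 0.0353756
  stratum 2: (960/3920)²·(1 − 81/960)·15.4²/81 = 0.160785
  stratum 3: (1040/3920)²·(1 − 170/1040)·8.7²/170 = 0.0262162
  stratum 4: (840/3920)²·(1 − 63/840)·17.1²/63 = 0.197142
V̂(ȳ_st) = 0.419519

V̂(ȳ_st) ≈ 0.420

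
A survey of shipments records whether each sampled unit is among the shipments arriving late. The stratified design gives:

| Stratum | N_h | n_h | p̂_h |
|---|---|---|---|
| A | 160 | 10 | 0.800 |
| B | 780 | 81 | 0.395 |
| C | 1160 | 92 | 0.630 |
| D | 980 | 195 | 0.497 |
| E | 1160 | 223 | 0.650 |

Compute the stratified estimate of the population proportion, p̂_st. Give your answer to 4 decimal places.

N = 4240; stratum weights W_h = N_h/N.
p̂_st = Σ W_h p̂_h = (160·0.800 + 780·0.395 + 1160·0.630 + 980·0.497 + 1160·0.650)/4240 = 0.56792

p̂_st ≈ 0.5679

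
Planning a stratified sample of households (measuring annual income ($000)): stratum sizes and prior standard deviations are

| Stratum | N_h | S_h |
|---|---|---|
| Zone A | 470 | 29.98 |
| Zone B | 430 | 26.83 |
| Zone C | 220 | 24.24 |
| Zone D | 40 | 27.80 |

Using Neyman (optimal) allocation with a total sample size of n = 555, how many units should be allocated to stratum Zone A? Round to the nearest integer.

Neyman allocation: n_h = n · N_h S_h / Σ N_i S_i, with n = 555.
  stratum Zone A: N_h·S_h = 470·29.98 = 14090.60
  stratum Zone B: N_h·S_h = 430·26.83 = 11536.90
  stratum Zone C: N_h·S_h = 220·24.24 = 5332.80
  stratum Zone D: N_h·S_h = 40·27.80 = 1112.00
Σ N_h S_h = 32072.30
n for stratum Zone A = 555·14090.60/32072.30 = 243.833 → 244

244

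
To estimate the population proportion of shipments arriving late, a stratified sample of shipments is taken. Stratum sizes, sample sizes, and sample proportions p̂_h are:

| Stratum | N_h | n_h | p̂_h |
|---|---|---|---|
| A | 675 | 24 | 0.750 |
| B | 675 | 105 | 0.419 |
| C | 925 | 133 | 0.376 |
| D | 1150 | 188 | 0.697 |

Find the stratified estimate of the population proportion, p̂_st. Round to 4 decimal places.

p̂_st ≈ 0.5660

N = 3425; stratum weights W_h = N_h/N.
p̂_st = Σ W_h p̂_h = (675·0.750 + 675·0.419 + 925·0.376 + 1150·0.697)/3425 = 0.56596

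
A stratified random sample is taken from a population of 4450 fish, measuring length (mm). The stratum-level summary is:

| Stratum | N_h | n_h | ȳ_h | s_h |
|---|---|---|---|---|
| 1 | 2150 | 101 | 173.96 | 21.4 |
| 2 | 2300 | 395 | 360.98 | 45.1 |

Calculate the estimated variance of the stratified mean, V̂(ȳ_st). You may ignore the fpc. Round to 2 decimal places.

V̂(ȳ_st) ≈ 2.43

V̂(ȳ_st) = Σ W_h² s_h²/n_h, with W_h = N_h/N and N = 4450:
  stratum 1: (2150/4450)²·21.4²/101 = 1.05843
  stratum 2: (2300/4450)²·45.1²/395 = 1.3756
V̂(ȳ_st) = 2.43403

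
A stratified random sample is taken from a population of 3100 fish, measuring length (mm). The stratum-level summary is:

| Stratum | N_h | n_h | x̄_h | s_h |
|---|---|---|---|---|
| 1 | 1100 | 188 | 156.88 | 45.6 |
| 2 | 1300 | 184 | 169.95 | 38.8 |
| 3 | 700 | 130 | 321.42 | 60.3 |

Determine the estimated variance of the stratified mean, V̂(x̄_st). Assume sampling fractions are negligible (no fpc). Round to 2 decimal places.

V̂(x̄_st) = Σ W_h² s_h²/n_h, with W_h = N_h/N and N = 3100:
  stratum 1: (1100/3100)²·45.6²/188 = 1.39262
  stratum 2: (1300/3100)²·38.8²/184 = 1.43883
  stratum 3: (700/3100)²·60.3²/130 = 1.42615
V̂(x̄_st) = 4.2576

V̂(x̄_st) ≈ 4.26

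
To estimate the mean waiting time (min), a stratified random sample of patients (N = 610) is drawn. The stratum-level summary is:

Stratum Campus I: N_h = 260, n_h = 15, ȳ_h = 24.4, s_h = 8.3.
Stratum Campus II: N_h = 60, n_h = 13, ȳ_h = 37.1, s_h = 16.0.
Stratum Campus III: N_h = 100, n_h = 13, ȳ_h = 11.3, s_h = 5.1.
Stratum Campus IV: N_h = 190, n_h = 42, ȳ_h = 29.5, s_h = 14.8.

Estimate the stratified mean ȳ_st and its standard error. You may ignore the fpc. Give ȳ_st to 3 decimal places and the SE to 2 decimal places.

ȳ_st ≈ 25.090, SE ≈ 1.26

ȳ_st = Σ W_h ȳ_h = (260·24.4 + 60·37.1 + 100·11.3 + 190·29.5)/610 = 25.09016
V̂(ȳ_st) = Σ W_h² s_h²/n_h, with W_h = N_h/N and N = 610:
  stratum Campus I: (260/610)²·8.3²/15 = 0.834357
  stratum Campus II: (60/610)²·16.0²/13 = 0.19052
  stratum Campus III: (100/610)²·5.1²/13 = 0.0537697
  stratum Campus IV: (190/610)²·14.8²/42 = 0.505966
V̂(ȳ_st) = 1.58461
SE(ȳ_st) = √1.58461 = 1.25881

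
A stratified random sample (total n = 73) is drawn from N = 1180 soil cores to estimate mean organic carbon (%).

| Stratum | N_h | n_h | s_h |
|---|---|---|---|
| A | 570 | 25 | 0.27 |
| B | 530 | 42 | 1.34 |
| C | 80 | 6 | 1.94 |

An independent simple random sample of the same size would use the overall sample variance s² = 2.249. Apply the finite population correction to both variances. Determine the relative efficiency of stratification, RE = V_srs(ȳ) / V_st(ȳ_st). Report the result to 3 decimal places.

RE ≈ 2.567

V̂(ȳ_st) = Σ W_h² (1 − n_h/N_h) s_h²/n_h, with W_h = N_h/N and N = 1180:
  stratum A: (570/1180)²·(1 − 25/570)·0.27²/25 = 0.000650571
  stratum B: (530/1180)²·(1 − 42/530)·1.34²/42 = 0.00794131
  stratum C: (80/1180)²·(1 − 6/80)·1.94²/6 = 0.00266692
V_st = 0.0112588
V_srs = (1 − 73/1180)·2.249/73 = 0.0289023
Relative efficiency = V_srs / V_st = 0.0289023/0.0112588 = 2.5671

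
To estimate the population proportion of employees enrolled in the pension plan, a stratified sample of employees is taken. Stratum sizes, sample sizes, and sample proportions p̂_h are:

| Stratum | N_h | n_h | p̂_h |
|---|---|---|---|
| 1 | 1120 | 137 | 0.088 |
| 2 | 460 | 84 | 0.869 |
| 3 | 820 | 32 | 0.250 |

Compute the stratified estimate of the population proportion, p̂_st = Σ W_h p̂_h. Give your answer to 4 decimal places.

p̂_st ≈ 0.2930

N = 2400; stratum weights W_h = N_h/N.
p̂_st = Σ W_h p̂_h = (1120·0.088 + 460·0.869 + 820·0.250)/2400 = 0.29304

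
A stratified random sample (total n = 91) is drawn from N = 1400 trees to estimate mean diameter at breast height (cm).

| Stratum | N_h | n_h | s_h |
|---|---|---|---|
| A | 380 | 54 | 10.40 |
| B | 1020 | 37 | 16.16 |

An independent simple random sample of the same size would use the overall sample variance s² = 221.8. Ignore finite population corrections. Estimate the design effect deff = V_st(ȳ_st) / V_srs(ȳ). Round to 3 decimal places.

deff ≈ 1.598

V̂(ȳ_st) = Σ W_h² s_h²/n_h, with W_h = N_h/N and N = 1400:
  stratum A: (380/1400)²·10.40²/54 = 0.147565
  stratum B: (1020/1400)²·16.16²/37 = 3.7465
V_st = 3.89406
V_srs = s²/n = 221.8/91 = 2.43736
deff = V_st / V_srs = 3.89406/2.43736 = 1.5977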